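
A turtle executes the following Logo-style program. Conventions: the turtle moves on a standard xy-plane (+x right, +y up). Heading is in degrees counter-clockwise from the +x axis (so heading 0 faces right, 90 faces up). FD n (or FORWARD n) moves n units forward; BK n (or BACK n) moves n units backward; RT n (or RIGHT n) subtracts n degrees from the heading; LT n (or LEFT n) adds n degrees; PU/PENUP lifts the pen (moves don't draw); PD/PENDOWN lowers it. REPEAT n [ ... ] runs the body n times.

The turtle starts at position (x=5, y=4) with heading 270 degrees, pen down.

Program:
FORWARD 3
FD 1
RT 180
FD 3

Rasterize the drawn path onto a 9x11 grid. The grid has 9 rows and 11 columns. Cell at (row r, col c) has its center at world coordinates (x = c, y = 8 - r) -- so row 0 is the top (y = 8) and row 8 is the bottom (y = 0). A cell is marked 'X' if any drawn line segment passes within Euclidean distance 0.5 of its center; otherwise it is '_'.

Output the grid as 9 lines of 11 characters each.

Segment 0: (5,4) -> (5,1)
Segment 1: (5,1) -> (5,0)
Segment 2: (5,0) -> (5,3)

Answer: ___________
___________
___________
___________
_____X_____
_____X_____
_____X_____
_____X_____
_____X_____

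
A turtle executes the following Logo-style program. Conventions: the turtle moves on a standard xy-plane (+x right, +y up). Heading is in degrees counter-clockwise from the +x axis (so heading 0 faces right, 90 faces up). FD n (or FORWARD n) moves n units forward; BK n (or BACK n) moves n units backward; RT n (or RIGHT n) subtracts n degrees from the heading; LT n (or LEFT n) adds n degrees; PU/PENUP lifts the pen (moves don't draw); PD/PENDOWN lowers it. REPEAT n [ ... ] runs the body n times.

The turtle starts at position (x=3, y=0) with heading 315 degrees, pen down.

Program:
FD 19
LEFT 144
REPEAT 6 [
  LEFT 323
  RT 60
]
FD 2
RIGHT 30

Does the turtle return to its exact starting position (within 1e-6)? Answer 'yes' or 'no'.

Answer: no

Derivation:
Executing turtle program step by step:
Start: pos=(3,0), heading=315, pen down
FD 19: (3,0) -> (16.435,-13.435) [heading=315, draw]
LT 144: heading 315 -> 99
REPEAT 6 [
  -- iteration 1/6 --
  LT 323: heading 99 -> 62
  RT 60: heading 62 -> 2
  -- iteration 2/6 --
  LT 323: heading 2 -> 325
  RT 60: heading 325 -> 265
  -- iteration 3/6 --
  LT 323: heading 265 -> 228
  RT 60: heading 228 -> 168
  -- iteration 4/6 --
  LT 323: heading 168 -> 131
  RT 60: heading 131 -> 71
  -- iteration 5/6 --
  LT 323: heading 71 -> 34
  RT 60: heading 34 -> 334
  -- iteration 6/6 --
  LT 323: heading 334 -> 297
  RT 60: heading 297 -> 237
]
FD 2: (16.435,-13.435) -> (15.346,-15.112) [heading=237, draw]
RT 30: heading 237 -> 207
Final: pos=(15.346,-15.112), heading=207, 2 segment(s) drawn

Start position: (3, 0)
Final position: (15.346, -15.112)
Distance = 19.514; >= 1e-6 -> NOT closed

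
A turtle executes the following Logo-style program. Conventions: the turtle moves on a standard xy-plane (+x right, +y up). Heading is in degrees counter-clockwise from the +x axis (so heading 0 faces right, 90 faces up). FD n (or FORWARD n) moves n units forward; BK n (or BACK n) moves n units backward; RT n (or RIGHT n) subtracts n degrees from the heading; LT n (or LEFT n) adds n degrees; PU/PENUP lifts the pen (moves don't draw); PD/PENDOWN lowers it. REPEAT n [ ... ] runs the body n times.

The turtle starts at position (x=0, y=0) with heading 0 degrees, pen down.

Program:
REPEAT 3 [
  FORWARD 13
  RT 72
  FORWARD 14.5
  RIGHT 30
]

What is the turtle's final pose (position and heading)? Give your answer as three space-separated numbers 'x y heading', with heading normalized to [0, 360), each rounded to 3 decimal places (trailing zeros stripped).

Executing turtle program step by step:
Start: pos=(0,0), heading=0, pen down
REPEAT 3 [
  -- iteration 1/3 --
  FD 13: (0,0) -> (13,0) [heading=0, draw]
  RT 72: heading 0 -> 288
  FD 14.5: (13,0) -> (17.481,-13.79) [heading=288, draw]
  RT 30: heading 288 -> 258
  -- iteration 2/3 --
  FD 13: (17.481,-13.79) -> (14.778,-26.506) [heading=258, draw]
  RT 72: heading 258 -> 186
  FD 14.5: (14.778,-26.506) -> (0.357,-28.022) [heading=186, draw]
  RT 30: heading 186 -> 156
  -- iteration 3/3 --
  FD 13: (0.357,-28.022) -> (-11.519,-22.734) [heading=156, draw]
  RT 72: heading 156 -> 84
  FD 14.5: (-11.519,-22.734) -> (-10.003,-8.314) [heading=84, draw]
  RT 30: heading 84 -> 54
]
Final: pos=(-10.003,-8.314), heading=54, 6 segment(s) drawn

Answer: -10.003 -8.314 54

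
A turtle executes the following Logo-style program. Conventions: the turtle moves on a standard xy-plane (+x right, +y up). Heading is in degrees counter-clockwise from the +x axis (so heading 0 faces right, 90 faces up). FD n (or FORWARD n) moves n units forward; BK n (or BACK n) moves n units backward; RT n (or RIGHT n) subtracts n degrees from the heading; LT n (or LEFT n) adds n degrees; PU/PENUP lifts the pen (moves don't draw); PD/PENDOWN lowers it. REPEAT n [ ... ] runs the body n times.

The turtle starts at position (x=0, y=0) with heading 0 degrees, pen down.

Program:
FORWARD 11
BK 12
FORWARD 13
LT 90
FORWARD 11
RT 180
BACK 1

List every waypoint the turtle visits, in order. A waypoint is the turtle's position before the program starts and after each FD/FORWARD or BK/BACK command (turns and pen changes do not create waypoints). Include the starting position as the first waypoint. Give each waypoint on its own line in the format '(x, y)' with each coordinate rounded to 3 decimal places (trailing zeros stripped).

Answer: (0, 0)
(11, 0)
(-1, 0)
(12, 0)
(12, 11)
(12, 12)

Derivation:
Executing turtle program step by step:
Start: pos=(0,0), heading=0, pen down
FD 11: (0,0) -> (11,0) [heading=0, draw]
BK 12: (11,0) -> (-1,0) [heading=0, draw]
FD 13: (-1,0) -> (12,0) [heading=0, draw]
LT 90: heading 0 -> 90
FD 11: (12,0) -> (12,11) [heading=90, draw]
RT 180: heading 90 -> 270
BK 1: (12,11) -> (12,12) [heading=270, draw]
Final: pos=(12,12), heading=270, 5 segment(s) drawn
Waypoints (6 total):
(0, 0)
(11, 0)
(-1, 0)
(12, 0)
(12, 11)
(12, 12)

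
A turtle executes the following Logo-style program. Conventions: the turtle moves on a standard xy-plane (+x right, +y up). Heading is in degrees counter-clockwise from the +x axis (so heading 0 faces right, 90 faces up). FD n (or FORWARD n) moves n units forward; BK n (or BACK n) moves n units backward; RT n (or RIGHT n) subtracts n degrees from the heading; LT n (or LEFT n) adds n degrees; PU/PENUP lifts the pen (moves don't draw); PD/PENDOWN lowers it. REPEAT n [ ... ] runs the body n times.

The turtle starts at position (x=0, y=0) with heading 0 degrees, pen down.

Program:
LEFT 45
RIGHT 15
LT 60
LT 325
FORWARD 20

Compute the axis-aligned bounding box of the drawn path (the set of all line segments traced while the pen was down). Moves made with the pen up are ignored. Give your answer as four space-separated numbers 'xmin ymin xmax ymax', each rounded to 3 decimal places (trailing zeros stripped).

Executing turtle program step by step:
Start: pos=(0,0), heading=0, pen down
LT 45: heading 0 -> 45
RT 15: heading 45 -> 30
LT 60: heading 30 -> 90
LT 325: heading 90 -> 55
FD 20: (0,0) -> (11.472,16.383) [heading=55, draw]
Final: pos=(11.472,16.383), heading=55, 1 segment(s) drawn

Segment endpoints: x in {0, 11.472}, y in {0, 16.383}
xmin=0, ymin=0, xmax=11.472, ymax=16.383

Answer: 0 0 11.472 16.383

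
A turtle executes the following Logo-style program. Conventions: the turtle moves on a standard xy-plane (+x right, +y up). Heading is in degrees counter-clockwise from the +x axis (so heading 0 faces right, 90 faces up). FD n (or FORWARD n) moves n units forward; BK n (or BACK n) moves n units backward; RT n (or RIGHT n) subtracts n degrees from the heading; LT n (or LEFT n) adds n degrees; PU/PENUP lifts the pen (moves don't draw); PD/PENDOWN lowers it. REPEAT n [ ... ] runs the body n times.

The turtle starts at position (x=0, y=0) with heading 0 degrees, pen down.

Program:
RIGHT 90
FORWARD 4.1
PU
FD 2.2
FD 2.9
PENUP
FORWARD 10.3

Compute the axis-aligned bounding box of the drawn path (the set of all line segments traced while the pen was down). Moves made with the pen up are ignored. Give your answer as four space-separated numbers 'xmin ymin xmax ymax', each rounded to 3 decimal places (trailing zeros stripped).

Executing turtle program step by step:
Start: pos=(0,0), heading=0, pen down
RT 90: heading 0 -> 270
FD 4.1: (0,0) -> (0,-4.1) [heading=270, draw]
PU: pen up
FD 2.2: (0,-4.1) -> (0,-6.3) [heading=270, move]
FD 2.9: (0,-6.3) -> (0,-9.2) [heading=270, move]
PU: pen up
FD 10.3: (0,-9.2) -> (0,-19.5) [heading=270, move]
Final: pos=(0,-19.5), heading=270, 1 segment(s) drawn

Segment endpoints: x in {0, 0}, y in {-4.1, 0}
xmin=0, ymin=-4.1, xmax=0, ymax=0

Answer: 0 -4.1 0 0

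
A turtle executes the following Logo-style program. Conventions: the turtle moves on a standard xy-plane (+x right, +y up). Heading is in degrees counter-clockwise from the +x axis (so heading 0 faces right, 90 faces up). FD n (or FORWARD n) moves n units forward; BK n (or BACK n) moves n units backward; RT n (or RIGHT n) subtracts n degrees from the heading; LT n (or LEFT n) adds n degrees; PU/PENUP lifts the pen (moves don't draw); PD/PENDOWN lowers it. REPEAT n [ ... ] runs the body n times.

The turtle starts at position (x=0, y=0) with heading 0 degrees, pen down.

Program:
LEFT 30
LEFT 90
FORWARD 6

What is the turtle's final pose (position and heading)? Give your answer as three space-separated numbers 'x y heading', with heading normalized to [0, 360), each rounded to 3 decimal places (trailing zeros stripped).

Answer: -3 5.196 120

Derivation:
Executing turtle program step by step:
Start: pos=(0,0), heading=0, pen down
LT 30: heading 0 -> 30
LT 90: heading 30 -> 120
FD 6: (0,0) -> (-3,5.196) [heading=120, draw]
Final: pos=(-3,5.196), heading=120, 1 segment(s) drawn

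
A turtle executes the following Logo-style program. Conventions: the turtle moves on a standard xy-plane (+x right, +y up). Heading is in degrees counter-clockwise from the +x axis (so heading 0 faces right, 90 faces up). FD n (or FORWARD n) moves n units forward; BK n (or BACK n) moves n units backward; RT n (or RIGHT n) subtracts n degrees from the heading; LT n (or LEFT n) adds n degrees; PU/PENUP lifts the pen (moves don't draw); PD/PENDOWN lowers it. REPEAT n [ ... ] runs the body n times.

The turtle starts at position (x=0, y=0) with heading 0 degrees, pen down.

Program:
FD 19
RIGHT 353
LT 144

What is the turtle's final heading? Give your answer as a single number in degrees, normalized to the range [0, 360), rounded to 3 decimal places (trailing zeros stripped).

Answer: 151

Derivation:
Executing turtle program step by step:
Start: pos=(0,0), heading=0, pen down
FD 19: (0,0) -> (19,0) [heading=0, draw]
RT 353: heading 0 -> 7
LT 144: heading 7 -> 151
Final: pos=(19,0), heading=151, 1 segment(s) drawn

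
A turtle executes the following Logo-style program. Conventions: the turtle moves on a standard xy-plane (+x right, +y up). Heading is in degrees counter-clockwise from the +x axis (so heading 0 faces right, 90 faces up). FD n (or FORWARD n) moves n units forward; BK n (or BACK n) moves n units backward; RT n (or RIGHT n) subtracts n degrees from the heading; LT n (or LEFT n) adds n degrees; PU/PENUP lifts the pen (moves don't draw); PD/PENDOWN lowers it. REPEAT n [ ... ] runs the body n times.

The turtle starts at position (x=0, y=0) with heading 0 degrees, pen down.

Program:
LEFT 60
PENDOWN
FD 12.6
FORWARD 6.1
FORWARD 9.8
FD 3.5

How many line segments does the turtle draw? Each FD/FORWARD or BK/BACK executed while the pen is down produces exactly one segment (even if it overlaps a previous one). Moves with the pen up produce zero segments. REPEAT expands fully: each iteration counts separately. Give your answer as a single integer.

Executing turtle program step by step:
Start: pos=(0,0), heading=0, pen down
LT 60: heading 0 -> 60
PD: pen down
FD 12.6: (0,0) -> (6.3,10.912) [heading=60, draw]
FD 6.1: (6.3,10.912) -> (9.35,16.195) [heading=60, draw]
FD 9.8: (9.35,16.195) -> (14.25,24.682) [heading=60, draw]
FD 3.5: (14.25,24.682) -> (16,27.713) [heading=60, draw]
Final: pos=(16,27.713), heading=60, 4 segment(s) drawn
Segments drawn: 4

Answer: 4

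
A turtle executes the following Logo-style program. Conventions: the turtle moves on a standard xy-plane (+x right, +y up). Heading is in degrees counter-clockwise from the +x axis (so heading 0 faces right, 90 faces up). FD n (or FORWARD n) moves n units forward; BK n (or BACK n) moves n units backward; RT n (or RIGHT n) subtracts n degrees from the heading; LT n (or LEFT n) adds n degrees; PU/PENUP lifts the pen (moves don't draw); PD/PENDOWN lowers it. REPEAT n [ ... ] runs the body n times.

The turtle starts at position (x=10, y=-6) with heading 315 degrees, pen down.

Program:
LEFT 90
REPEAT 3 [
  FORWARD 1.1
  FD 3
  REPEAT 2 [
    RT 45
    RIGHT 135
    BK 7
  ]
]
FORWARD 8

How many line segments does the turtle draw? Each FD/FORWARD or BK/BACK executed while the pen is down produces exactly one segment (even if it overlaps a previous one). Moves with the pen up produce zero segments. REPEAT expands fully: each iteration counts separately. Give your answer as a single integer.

Answer: 13

Derivation:
Executing turtle program step by step:
Start: pos=(10,-6), heading=315, pen down
LT 90: heading 315 -> 45
REPEAT 3 [
  -- iteration 1/3 --
  FD 1.1: (10,-6) -> (10.778,-5.222) [heading=45, draw]
  FD 3: (10.778,-5.222) -> (12.899,-3.101) [heading=45, draw]
  REPEAT 2 [
    -- iteration 1/2 --
    RT 45: heading 45 -> 0
    RT 135: heading 0 -> 225
    BK 7: (12.899,-3.101) -> (17.849,1.849) [heading=225, draw]
    -- iteration 2/2 --
    RT 45: heading 225 -> 180
    RT 135: heading 180 -> 45
    BK 7: (17.849,1.849) -> (12.899,-3.101) [heading=45, draw]
  ]
  -- iteration 2/3 --
  FD 1.1: (12.899,-3.101) -> (13.677,-2.323) [heading=45, draw]
  FD 3: (13.677,-2.323) -> (15.798,-0.202) [heading=45, draw]
  REPEAT 2 [
    -- iteration 1/2 --
    RT 45: heading 45 -> 0
    RT 135: heading 0 -> 225
    BK 7: (15.798,-0.202) -> (20.748,4.748) [heading=225, draw]
    -- iteration 2/2 --
    RT 45: heading 225 -> 180
    RT 135: heading 180 -> 45
    BK 7: (20.748,4.748) -> (15.798,-0.202) [heading=45, draw]
  ]
  -- iteration 3/3 --
  FD 1.1: (15.798,-0.202) -> (16.576,0.576) [heading=45, draw]
  FD 3: (16.576,0.576) -> (18.697,2.697) [heading=45, draw]
  REPEAT 2 [
    -- iteration 1/2 --
    RT 45: heading 45 -> 0
    RT 135: heading 0 -> 225
    BK 7: (18.697,2.697) -> (23.647,7.647) [heading=225, draw]
    -- iteration 2/2 --
    RT 45: heading 225 -> 180
    RT 135: heading 180 -> 45
    BK 7: (23.647,7.647) -> (18.697,2.697) [heading=45, draw]
  ]
]
FD 8: (18.697,2.697) -> (24.354,8.354) [heading=45, draw]
Final: pos=(24.354,8.354), heading=45, 13 segment(s) drawn
Segments drawn: 13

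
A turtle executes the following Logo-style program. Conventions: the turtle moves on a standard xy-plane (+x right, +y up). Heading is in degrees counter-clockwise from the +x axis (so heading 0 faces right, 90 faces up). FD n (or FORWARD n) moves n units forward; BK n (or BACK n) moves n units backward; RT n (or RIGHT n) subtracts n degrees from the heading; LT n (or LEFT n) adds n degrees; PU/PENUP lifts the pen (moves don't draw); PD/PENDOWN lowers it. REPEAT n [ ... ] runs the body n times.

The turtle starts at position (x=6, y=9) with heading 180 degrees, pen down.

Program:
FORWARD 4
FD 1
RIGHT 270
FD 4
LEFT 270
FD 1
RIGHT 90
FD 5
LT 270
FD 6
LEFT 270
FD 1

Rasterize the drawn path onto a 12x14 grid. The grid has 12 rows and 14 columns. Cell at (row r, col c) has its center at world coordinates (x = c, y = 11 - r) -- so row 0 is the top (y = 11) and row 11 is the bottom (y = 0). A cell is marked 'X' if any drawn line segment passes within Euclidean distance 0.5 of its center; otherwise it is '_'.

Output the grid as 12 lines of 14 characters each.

Answer: ______________
XXXXXXX_______
XXXXXXX_______
XX____________
XX____________
XX____________
XX____________
______________
______________
______________
______________
______________

Derivation:
Segment 0: (6,9) -> (2,9)
Segment 1: (2,9) -> (1,9)
Segment 2: (1,9) -> (1,5)
Segment 3: (1,5) -> (0,5)
Segment 4: (0,5) -> (0,10)
Segment 5: (0,10) -> (6,10)
Segment 6: (6,10) -> (6,9)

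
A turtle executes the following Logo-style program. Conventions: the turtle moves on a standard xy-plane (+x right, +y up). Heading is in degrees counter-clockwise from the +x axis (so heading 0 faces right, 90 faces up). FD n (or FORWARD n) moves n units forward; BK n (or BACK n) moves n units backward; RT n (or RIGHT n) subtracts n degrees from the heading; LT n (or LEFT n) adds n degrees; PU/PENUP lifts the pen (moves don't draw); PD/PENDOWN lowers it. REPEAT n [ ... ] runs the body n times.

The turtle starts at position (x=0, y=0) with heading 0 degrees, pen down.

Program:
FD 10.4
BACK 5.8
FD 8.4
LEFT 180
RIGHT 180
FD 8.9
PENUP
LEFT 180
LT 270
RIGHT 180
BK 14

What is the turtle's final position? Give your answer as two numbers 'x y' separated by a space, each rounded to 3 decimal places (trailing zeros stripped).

Executing turtle program step by step:
Start: pos=(0,0), heading=0, pen down
FD 10.4: (0,0) -> (10.4,0) [heading=0, draw]
BK 5.8: (10.4,0) -> (4.6,0) [heading=0, draw]
FD 8.4: (4.6,0) -> (13,0) [heading=0, draw]
LT 180: heading 0 -> 180
RT 180: heading 180 -> 0
FD 8.9: (13,0) -> (21.9,0) [heading=0, draw]
PU: pen up
LT 180: heading 0 -> 180
LT 270: heading 180 -> 90
RT 180: heading 90 -> 270
BK 14: (21.9,0) -> (21.9,14) [heading=270, move]
Final: pos=(21.9,14), heading=270, 4 segment(s) drawn

Answer: 21.9 14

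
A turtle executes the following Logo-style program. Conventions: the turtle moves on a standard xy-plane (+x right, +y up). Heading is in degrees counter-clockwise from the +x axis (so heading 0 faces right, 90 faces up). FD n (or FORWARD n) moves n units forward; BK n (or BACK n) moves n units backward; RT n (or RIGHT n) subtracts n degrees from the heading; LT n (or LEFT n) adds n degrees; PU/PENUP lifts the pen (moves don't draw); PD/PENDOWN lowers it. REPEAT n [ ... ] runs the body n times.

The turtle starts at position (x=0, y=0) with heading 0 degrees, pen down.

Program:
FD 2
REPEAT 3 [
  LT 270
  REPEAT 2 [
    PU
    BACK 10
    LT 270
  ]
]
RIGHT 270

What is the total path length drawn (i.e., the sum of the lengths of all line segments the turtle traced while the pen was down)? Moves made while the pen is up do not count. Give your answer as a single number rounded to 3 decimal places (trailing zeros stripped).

Answer: 2

Derivation:
Executing turtle program step by step:
Start: pos=(0,0), heading=0, pen down
FD 2: (0,0) -> (2,0) [heading=0, draw]
REPEAT 3 [
  -- iteration 1/3 --
  LT 270: heading 0 -> 270
  REPEAT 2 [
    -- iteration 1/2 --
    PU: pen up
    BK 10: (2,0) -> (2,10) [heading=270, move]
    LT 270: heading 270 -> 180
    -- iteration 2/2 --
    PU: pen up
    BK 10: (2,10) -> (12,10) [heading=180, move]
    LT 270: heading 180 -> 90
  ]
  -- iteration 2/3 --
  LT 270: heading 90 -> 0
  REPEAT 2 [
    -- iteration 1/2 --
    PU: pen up
    BK 10: (12,10) -> (2,10) [heading=0, move]
    LT 270: heading 0 -> 270
    -- iteration 2/2 --
    PU: pen up
    BK 10: (2,10) -> (2,20) [heading=270, move]
    LT 270: heading 270 -> 180
  ]
  -- iteration 3/3 --
  LT 270: heading 180 -> 90
  REPEAT 2 [
    -- iteration 1/2 --
    PU: pen up
    BK 10: (2,20) -> (2,10) [heading=90, move]
    LT 270: heading 90 -> 0
    -- iteration 2/2 --
    PU: pen up
    BK 10: (2,10) -> (-8,10) [heading=0, move]
    LT 270: heading 0 -> 270
  ]
]
RT 270: heading 270 -> 0
Final: pos=(-8,10), heading=0, 1 segment(s) drawn

Segment lengths:
  seg 1: (0,0) -> (2,0), length = 2
Total = 2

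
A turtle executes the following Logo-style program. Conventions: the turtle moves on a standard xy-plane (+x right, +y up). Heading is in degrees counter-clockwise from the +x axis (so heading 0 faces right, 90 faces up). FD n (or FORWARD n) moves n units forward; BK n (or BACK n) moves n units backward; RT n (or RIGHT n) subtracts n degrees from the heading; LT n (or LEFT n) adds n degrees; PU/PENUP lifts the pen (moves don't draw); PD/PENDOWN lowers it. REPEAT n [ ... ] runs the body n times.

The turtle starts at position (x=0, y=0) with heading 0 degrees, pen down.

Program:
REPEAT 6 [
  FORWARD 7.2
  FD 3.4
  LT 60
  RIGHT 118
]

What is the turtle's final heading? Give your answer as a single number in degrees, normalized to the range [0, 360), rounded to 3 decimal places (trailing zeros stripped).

Answer: 12

Derivation:
Executing turtle program step by step:
Start: pos=(0,0), heading=0, pen down
REPEAT 6 [
  -- iteration 1/6 --
  FD 7.2: (0,0) -> (7.2,0) [heading=0, draw]
  FD 3.4: (7.2,0) -> (10.6,0) [heading=0, draw]
  LT 60: heading 0 -> 60
  RT 118: heading 60 -> 302
  -- iteration 2/6 --
  FD 7.2: (10.6,0) -> (14.415,-6.106) [heading=302, draw]
  FD 3.4: (14.415,-6.106) -> (16.217,-8.989) [heading=302, draw]
  LT 60: heading 302 -> 2
  RT 118: heading 2 -> 244
  -- iteration 3/6 --
  FD 7.2: (16.217,-8.989) -> (13.061,-15.461) [heading=244, draw]
  FD 3.4: (13.061,-15.461) -> (11.57,-18.517) [heading=244, draw]
  LT 60: heading 244 -> 304
  RT 118: heading 304 -> 186
  -- iteration 4/6 --
  FD 7.2: (11.57,-18.517) -> (4.41,-19.269) [heading=186, draw]
  FD 3.4: (4.41,-19.269) -> (1.028,-19.625) [heading=186, draw]
  LT 60: heading 186 -> 246
  RT 118: heading 246 -> 128
  -- iteration 5/6 --
  FD 7.2: (1.028,-19.625) -> (-3.404,-13.951) [heading=128, draw]
  FD 3.4: (-3.404,-13.951) -> (-5.498,-11.272) [heading=128, draw]
  LT 60: heading 128 -> 188
  RT 118: heading 188 -> 70
  -- iteration 6/6 --
  FD 7.2: (-5.498,-11.272) -> (-3.035,-4.506) [heading=70, draw]
  FD 3.4: (-3.035,-4.506) -> (-1.872,-1.311) [heading=70, draw]
  LT 60: heading 70 -> 130
  RT 118: heading 130 -> 12
]
Final: pos=(-1.872,-1.311), heading=12, 12 segment(s) drawn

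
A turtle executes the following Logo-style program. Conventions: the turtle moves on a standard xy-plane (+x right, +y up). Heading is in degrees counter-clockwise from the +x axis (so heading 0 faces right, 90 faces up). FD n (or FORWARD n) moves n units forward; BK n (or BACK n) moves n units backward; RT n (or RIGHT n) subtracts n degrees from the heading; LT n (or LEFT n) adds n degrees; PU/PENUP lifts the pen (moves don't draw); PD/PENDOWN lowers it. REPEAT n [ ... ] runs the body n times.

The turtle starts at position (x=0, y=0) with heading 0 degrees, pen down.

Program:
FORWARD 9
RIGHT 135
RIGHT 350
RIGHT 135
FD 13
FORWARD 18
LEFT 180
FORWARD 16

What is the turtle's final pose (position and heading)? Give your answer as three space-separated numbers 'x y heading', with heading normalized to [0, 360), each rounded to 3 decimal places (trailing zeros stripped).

Answer: 6.395 14.772 280

Derivation:
Executing turtle program step by step:
Start: pos=(0,0), heading=0, pen down
FD 9: (0,0) -> (9,0) [heading=0, draw]
RT 135: heading 0 -> 225
RT 350: heading 225 -> 235
RT 135: heading 235 -> 100
FD 13: (9,0) -> (6.743,12.803) [heading=100, draw]
FD 18: (6.743,12.803) -> (3.617,30.529) [heading=100, draw]
LT 180: heading 100 -> 280
FD 16: (3.617,30.529) -> (6.395,14.772) [heading=280, draw]
Final: pos=(6.395,14.772), heading=280, 4 segment(s) drawn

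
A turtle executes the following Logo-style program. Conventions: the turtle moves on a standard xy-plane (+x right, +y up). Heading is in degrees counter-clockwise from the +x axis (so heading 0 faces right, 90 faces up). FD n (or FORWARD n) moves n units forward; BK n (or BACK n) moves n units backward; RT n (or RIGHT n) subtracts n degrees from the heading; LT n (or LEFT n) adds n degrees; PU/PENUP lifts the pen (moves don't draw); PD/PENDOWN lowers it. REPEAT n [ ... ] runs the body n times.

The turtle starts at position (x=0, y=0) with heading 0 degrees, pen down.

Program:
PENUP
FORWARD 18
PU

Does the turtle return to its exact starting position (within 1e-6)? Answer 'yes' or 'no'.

Answer: no

Derivation:
Executing turtle program step by step:
Start: pos=(0,0), heading=0, pen down
PU: pen up
FD 18: (0,0) -> (18,0) [heading=0, move]
PU: pen up
Final: pos=(18,0), heading=0, 0 segment(s) drawn

Start position: (0, 0)
Final position: (18, 0)
Distance = 18; >= 1e-6 -> NOT closed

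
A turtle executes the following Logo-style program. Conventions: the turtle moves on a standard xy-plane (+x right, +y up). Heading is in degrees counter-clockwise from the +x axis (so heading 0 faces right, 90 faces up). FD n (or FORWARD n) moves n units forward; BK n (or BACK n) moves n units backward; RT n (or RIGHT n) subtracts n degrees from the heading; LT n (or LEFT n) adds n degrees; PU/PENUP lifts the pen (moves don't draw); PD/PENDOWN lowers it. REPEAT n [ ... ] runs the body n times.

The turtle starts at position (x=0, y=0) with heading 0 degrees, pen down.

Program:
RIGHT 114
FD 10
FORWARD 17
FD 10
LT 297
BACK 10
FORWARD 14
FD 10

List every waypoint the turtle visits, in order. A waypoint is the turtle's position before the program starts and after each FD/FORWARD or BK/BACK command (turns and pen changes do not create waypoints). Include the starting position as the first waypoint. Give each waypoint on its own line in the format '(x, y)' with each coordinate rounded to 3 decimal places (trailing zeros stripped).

Executing turtle program step by step:
Start: pos=(0,0), heading=0, pen down
RT 114: heading 0 -> 246
FD 10: (0,0) -> (-4.067,-9.135) [heading=246, draw]
FD 17: (-4.067,-9.135) -> (-10.982,-24.666) [heading=246, draw]
FD 10: (-10.982,-24.666) -> (-15.049,-33.801) [heading=246, draw]
LT 297: heading 246 -> 183
BK 10: (-15.049,-33.801) -> (-5.063,-33.278) [heading=183, draw]
FD 14: (-5.063,-33.278) -> (-19.044,-34.011) [heading=183, draw]
FD 10: (-19.044,-34.011) -> (-29.03,-34.534) [heading=183, draw]
Final: pos=(-29.03,-34.534), heading=183, 6 segment(s) drawn
Waypoints (7 total):
(0, 0)
(-4.067, -9.135)
(-10.982, -24.666)
(-15.049, -33.801)
(-5.063, -33.278)
(-19.044, -34.011)
(-29.03, -34.534)

Answer: (0, 0)
(-4.067, -9.135)
(-10.982, -24.666)
(-15.049, -33.801)
(-5.063, -33.278)
(-19.044, -34.011)
(-29.03, -34.534)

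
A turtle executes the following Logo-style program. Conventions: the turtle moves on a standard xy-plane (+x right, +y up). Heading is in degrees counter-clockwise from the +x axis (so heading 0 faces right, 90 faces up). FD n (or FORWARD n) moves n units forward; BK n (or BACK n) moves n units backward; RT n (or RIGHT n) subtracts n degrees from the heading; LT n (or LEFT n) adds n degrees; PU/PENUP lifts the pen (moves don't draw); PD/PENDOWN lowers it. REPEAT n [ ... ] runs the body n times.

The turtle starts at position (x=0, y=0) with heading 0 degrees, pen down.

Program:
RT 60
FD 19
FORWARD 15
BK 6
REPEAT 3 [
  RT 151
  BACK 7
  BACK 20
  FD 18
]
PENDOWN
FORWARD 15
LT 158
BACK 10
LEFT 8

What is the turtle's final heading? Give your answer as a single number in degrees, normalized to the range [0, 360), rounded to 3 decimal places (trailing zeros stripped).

Executing turtle program step by step:
Start: pos=(0,0), heading=0, pen down
RT 60: heading 0 -> 300
FD 19: (0,0) -> (9.5,-16.454) [heading=300, draw]
FD 15: (9.5,-16.454) -> (17,-29.445) [heading=300, draw]
BK 6: (17,-29.445) -> (14,-24.249) [heading=300, draw]
REPEAT 3 [
  -- iteration 1/3 --
  RT 151: heading 300 -> 149
  BK 7: (14,-24.249) -> (20,-27.854) [heading=149, draw]
  BK 20: (20,-27.854) -> (37.144,-38.155) [heading=149, draw]
  FD 18: (37.144,-38.155) -> (21.715,-28.884) [heading=149, draw]
  -- iteration 2/3 --
  RT 151: heading 149 -> 358
  BK 7: (21.715,-28.884) -> (14.719,-28.64) [heading=358, draw]
  BK 20: (14.719,-28.64) -> (-5.269,-27.942) [heading=358, draw]
  FD 18: (-5.269,-27.942) -> (12.72,-28.57) [heading=358, draw]
  -- iteration 3/3 --
  RT 151: heading 358 -> 207
  BK 7: (12.72,-28.57) -> (18.957,-25.392) [heading=207, draw]
  BK 20: (18.957,-25.392) -> (36.777,-16.312) [heading=207, draw]
  FD 18: (36.777,-16.312) -> (20.739,-24.484) [heading=207, draw]
]
PD: pen down
FD 15: (20.739,-24.484) -> (7.374,-31.294) [heading=207, draw]
LT 158: heading 207 -> 5
BK 10: (7.374,-31.294) -> (-2.588,-32.165) [heading=5, draw]
LT 8: heading 5 -> 13
Final: pos=(-2.588,-32.165), heading=13, 14 segment(s) drawn

Answer: 13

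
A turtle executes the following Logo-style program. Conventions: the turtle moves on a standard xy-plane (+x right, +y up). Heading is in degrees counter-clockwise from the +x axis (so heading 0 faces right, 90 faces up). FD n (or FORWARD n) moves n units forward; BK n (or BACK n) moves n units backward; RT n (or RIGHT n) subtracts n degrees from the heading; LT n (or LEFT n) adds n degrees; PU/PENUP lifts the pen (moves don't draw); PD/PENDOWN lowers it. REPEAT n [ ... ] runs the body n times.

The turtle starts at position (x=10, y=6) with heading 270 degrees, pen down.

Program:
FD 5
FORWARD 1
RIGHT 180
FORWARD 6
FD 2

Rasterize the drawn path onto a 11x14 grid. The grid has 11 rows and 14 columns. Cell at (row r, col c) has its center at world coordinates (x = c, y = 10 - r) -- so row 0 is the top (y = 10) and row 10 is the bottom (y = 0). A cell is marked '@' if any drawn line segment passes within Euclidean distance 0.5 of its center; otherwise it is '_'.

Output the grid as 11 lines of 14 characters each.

Segment 0: (10,6) -> (10,1)
Segment 1: (10,1) -> (10,0)
Segment 2: (10,0) -> (10,6)
Segment 3: (10,6) -> (10,8)

Answer: ______________
______________
__________@___
__________@___
__________@___
__________@___
__________@___
__________@___
__________@___
__________@___
__________@___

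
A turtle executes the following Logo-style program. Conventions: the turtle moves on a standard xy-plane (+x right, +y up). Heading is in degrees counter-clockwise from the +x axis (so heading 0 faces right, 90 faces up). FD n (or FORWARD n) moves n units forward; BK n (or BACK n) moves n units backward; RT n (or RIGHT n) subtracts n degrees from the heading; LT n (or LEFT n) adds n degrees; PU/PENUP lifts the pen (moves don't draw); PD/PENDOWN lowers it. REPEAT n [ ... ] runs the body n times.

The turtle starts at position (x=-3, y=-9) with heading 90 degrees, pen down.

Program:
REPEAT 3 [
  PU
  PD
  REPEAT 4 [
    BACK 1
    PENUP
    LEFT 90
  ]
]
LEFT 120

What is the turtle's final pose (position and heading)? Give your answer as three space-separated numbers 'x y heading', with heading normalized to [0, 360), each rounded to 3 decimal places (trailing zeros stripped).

Executing turtle program step by step:
Start: pos=(-3,-9), heading=90, pen down
REPEAT 3 [
  -- iteration 1/3 --
  PU: pen up
  PD: pen down
  REPEAT 4 [
    -- iteration 1/4 --
    BK 1: (-3,-9) -> (-3,-10) [heading=90, draw]
    PU: pen up
    LT 90: heading 90 -> 180
    -- iteration 2/4 --
    BK 1: (-3,-10) -> (-2,-10) [heading=180, move]
    PU: pen up
    LT 90: heading 180 -> 270
    -- iteration 3/4 --
    BK 1: (-2,-10) -> (-2,-9) [heading=270, move]
    PU: pen up
    LT 90: heading 270 -> 0
    -- iteration 4/4 --
    BK 1: (-2,-9) -> (-3,-9) [heading=0, move]
    PU: pen up
    LT 90: heading 0 -> 90
  ]
  -- iteration 2/3 --
  PU: pen up
  PD: pen down
  REPEAT 4 [
    -- iteration 1/4 --
    BK 1: (-3,-9) -> (-3,-10) [heading=90, draw]
    PU: pen up
    LT 90: heading 90 -> 180
    -- iteration 2/4 --
    BK 1: (-3,-10) -> (-2,-10) [heading=180, move]
    PU: pen up
    LT 90: heading 180 -> 270
    -- iteration 3/4 --
    BK 1: (-2,-10) -> (-2,-9) [heading=270, move]
    PU: pen up
    LT 90: heading 270 -> 0
    -- iteration 4/4 --
    BK 1: (-2,-9) -> (-3,-9) [heading=0, move]
    PU: pen up
    LT 90: heading 0 -> 90
  ]
  -- iteration 3/3 --
  PU: pen up
  PD: pen down
  REPEAT 4 [
    -- iteration 1/4 --
    BK 1: (-3,-9) -> (-3,-10) [heading=90, draw]
    PU: pen up
    LT 90: heading 90 -> 180
    -- iteration 2/4 --
    BK 1: (-3,-10) -> (-2,-10) [heading=180, move]
    PU: pen up
    LT 90: heading 180 -> 270
    -- iteration 3/4 --
    BK 1: (-2,-10) -> (-2,-9) [heading=270, move]
    PU: pen up
    LT 90: heading 270 -> 0
    -- iteration 4/4 --
    BK 1: (-2,-9) -> (-3,-9) [heading=0, move]
    PU: pen up
    LT 90: heading 0 -> 90
  ]
]
LT 120: heading 90 -> 210
Final: pos=(-3,-9), heading=210, 3 segment(s) drawn

Answer: -3 -9 210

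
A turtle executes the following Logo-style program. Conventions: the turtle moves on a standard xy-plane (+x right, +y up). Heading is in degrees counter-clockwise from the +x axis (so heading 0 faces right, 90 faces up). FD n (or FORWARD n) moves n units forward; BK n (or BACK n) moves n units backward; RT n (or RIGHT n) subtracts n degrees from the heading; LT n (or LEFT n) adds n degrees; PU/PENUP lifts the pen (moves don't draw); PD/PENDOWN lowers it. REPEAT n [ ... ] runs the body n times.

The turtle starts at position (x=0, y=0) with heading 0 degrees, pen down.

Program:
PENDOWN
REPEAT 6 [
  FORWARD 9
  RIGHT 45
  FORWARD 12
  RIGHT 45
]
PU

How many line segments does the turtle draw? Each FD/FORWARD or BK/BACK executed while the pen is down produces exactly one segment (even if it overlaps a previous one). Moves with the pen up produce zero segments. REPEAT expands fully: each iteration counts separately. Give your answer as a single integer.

Answer: 12

Derivation:
Executing turtle program step by step:
Start: pos=(0,0), heading=0, pen down
PD: pen down
REPEAT 6 [
  -- iteration 1/6 --
  FD 9: (0,0) -> (9,0) [heading=0, draw]
  RT 45: heading 0 -> 315
  FD 12: (9,0) -> (17.485,-8.485) [heading=315, draw]
  RT 45: heading 315 -> 270
  -- iteration 2/6 --
  FD 9: (17.485,-8.485) -> (17.485,-17.485) [heading=270, draw]
  RT 45: heading 270 -> 225
  FD 12: (17.485,-17.485) -> (9,-25.971) [heading=225, draw]
  RT 45: heading 225 -> 180
  -- iteration 3/6 --
  FD 9: (9,-25.971) -> (0,-25.971) [heading=180, draw]
  RT 45: heading 180 -> 135
  FD 12: (0,-25.971) -> (-8.485,-17.485) [heading=135, draw]
  RT 45: heading 135 -> 90
  -- iteration 4/6 --
  FD 9: (-8.485,-17.485) -> (-8.485,-8.485) [heading=90, draw]
  RT 45: heading 90 -> 45
  FD 12: (-8.485,-8.485) -> (0,0) [heading=45, draw]
  RT 45: heading 45 -> 0
  -- iteration 5/6 --
  FD 9: (0,0) -> (9,0) [heading=0, draw]
  RT 45: heading 0 -> 315
  FD 12: (9,0) -> (17.485,-8.485) [heading=315, draw]
  RT 45: heading 315 -> 270
  -- iteration 6/6 --
  FD 9: (17.485,-8.485) -> (17.485,-17.485) [heading=270, draw]
  RT 45: heading 270 -> 225
  FD 12: (17.485,-17.485) -> (9,-25.971) [heading=225, draw]
  RT 45: heading 225 -> 180
]
PU: pen up
Final: pos=(9,-25.971), heading=180, 12 segment(s) drawn
Segments drawn: 12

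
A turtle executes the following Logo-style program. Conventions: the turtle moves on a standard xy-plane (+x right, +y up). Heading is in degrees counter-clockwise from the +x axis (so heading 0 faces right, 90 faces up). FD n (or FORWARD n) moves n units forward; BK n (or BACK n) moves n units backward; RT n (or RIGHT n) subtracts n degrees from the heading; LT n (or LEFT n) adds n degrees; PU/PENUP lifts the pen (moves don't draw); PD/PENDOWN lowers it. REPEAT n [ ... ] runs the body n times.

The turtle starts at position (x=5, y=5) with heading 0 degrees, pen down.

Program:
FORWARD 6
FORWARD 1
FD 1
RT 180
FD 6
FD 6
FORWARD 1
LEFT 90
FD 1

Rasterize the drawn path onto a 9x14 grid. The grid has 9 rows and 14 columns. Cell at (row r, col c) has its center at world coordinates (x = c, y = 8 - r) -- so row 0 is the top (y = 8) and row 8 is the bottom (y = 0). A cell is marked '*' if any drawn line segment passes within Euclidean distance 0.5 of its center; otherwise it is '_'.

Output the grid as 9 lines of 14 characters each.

Answer: ______________
______________
______________
**************
*_____________
______________
______________
______________
______________

Derivation:
Segment 0: (5,5) -> (11,5)
Segment 1: (11,5) -> (12,5)
Segment 2: (12,5) -> (13,5)
Segment 3: (13,5) -> (7,5)
Segment 4: (7,5) -> (1,5)
Segment 5: (1,5) -> (0,5)
Segment 6: (0,5) -> (0,4)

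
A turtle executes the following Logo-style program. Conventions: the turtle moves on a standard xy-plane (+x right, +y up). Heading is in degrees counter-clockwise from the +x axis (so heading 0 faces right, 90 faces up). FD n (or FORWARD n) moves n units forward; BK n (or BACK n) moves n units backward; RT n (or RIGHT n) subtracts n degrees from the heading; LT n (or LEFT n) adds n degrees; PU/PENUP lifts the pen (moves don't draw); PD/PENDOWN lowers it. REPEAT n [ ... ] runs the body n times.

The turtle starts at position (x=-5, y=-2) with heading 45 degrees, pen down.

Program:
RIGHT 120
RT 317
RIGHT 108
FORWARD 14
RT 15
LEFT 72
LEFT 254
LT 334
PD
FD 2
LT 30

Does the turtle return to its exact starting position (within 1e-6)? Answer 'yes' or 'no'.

Answer: no

Derivation:
Executing turtle program step by step:
Start: pos=(-5,-2), heading=45, pen down
RT 120: heading 45 -> 285
RT 317: heading 285 -> 328
RT 108: heading 328 -> 220
FD 14: (-5,-2) -> (-15.725,-10.999) [heading=220, draw]
RT 15: heading 220 -> 205
LT 72: heading 205 -> 277
LT 254: heading 277 -> 171
LT 334: heading 171 -> 145
PD: pen down
FD 2: (-15.725,-10.999) -> (-17.363,-9.852) [heading=145, draw]
LT 30: heading 145 -> 175
Final: pos=(-17.363,-9.852), heading=175, 2 segment(s) drawn

Start position: (-5, -2)
Final position: (-17.363, -9.852)
Distance = 14.646; >= 1e-6 -> NOT closed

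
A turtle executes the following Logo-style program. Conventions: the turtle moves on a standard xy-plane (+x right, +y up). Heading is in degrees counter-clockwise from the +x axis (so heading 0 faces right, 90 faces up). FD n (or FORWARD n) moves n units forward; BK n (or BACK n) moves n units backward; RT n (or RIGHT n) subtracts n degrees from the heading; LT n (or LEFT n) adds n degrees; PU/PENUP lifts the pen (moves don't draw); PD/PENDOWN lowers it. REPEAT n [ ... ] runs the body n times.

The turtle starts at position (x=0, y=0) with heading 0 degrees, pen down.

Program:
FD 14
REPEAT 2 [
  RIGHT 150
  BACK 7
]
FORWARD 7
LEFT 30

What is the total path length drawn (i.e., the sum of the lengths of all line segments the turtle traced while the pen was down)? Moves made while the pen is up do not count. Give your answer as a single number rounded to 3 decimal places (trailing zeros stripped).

Answer: 35

Derivation:
Executing turtle program step by step:
Start: pos=(0,0), heading=0, pen down
FD 14: (0,0) -> (14,0) [heading=0, draw]
REPEAT 2 [
  -- iteration 1/2 --
  RT 150: heading 0 -> 210
  BK 7: (14,0) -> (20.062,3.5) [heading=210, draw]
  -- iteration 2/2 --
  RT 150: heading 210 -> 60
  BK 7: (20.062,3.5) -> (16.562,-2.562) [heading=60, draw]
]
FD 7: (16.562,-2.562) -> (20.062,3.5) [heading=60, draw]
LT 30: heading 60 -> 90
Final: pos=(20.062,3.5), heading=90, 4 segment(s) drawn

Segment lengths:
  seg 1: (0,0) -> (14,0), length = 14
  seg 2: (14,0) -> (20.062,3.5), length = 7
  seg 3: (20.062,3.5) -> (16.562,-2.562), length = 7
  seg 4: (16.562,-2.562) -> (20.062,3.5), length = 7
Total = 35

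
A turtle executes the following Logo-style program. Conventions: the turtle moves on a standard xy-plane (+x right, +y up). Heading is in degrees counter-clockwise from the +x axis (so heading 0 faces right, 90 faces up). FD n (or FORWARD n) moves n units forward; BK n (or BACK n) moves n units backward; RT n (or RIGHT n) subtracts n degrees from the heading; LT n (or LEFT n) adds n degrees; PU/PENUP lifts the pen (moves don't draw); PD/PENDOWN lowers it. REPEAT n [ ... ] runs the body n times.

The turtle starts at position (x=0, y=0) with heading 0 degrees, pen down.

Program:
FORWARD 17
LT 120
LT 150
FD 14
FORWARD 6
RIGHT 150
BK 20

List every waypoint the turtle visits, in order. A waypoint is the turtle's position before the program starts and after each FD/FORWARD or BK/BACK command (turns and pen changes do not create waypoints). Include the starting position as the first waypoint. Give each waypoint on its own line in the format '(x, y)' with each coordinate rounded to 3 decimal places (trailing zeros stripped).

Executing turtle program step by step:
Start: pos=(0,0), heading=0, pen down
FD 17: (0,0) -> (17,0) [heading=0, draw]
LT 120: heading 0 -> 120
LT 150: heading 120 -> 270
FD 14: (17,0) -> (17,-14) [heading=270, draw]
FD 6: (17,-14) -> (17,-20) [heading=270, draw]
RT 150: heading 270 -> 120
BK 20: (17,-20) -> (27,-37.321) [heading=120, draw]
Final: pos=(27,-37.321), heading=120, 4 segment(s) drawn
Waypoints (5 total):
(0, 0)
(17, 0)
(17, -14)
(17, -20)
(27, -37.321)

Answer: (0, 0)
(17, 0)
(17, -14)
(17, -20)
(27, -37.321)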